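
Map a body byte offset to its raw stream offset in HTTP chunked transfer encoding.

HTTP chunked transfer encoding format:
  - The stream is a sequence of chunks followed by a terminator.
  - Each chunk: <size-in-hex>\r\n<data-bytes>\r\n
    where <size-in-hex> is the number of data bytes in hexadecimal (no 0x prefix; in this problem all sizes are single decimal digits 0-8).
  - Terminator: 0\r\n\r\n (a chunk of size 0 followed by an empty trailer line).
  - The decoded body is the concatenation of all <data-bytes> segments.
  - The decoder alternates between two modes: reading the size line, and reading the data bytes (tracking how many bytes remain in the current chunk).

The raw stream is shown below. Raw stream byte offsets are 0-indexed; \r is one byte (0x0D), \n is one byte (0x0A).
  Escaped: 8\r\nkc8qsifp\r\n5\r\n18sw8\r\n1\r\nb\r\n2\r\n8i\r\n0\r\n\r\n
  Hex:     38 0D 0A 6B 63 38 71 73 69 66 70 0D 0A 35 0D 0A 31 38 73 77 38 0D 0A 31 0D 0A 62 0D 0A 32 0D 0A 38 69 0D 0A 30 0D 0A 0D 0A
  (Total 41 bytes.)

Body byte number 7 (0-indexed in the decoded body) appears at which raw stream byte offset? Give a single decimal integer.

Chunk 1: stream[0..1]='8' size=0x8=8, data at stream[3..11]='kc8qsifp' -> body[0..8], body so far='kc8qsifp'
Chunk 2: stream[13..14]='5' size=0x5=5, data at stream[16..21]='18sw8' -> body[8..13], body so far='kc8qsifp18sw8'
Chunk 3: stream[23..24]='1' size=0x1=1, data at stream[26..27]='b' -> body[13..14], body so far='kc8qsifp18sw8b'
Chunk 4: stream[29..30]='2' size=0x2=2, data at stream[32..34]='8i' -> body[14..16], body so far='kc8qsifp18sw8b8i'
Chunk 5: stream[36..37]='0' size=0 (terminator). Final body='kc8qsifp18sw8b8i' (16 bytes)
Body byte 7 at stream offset 10

Answer: 10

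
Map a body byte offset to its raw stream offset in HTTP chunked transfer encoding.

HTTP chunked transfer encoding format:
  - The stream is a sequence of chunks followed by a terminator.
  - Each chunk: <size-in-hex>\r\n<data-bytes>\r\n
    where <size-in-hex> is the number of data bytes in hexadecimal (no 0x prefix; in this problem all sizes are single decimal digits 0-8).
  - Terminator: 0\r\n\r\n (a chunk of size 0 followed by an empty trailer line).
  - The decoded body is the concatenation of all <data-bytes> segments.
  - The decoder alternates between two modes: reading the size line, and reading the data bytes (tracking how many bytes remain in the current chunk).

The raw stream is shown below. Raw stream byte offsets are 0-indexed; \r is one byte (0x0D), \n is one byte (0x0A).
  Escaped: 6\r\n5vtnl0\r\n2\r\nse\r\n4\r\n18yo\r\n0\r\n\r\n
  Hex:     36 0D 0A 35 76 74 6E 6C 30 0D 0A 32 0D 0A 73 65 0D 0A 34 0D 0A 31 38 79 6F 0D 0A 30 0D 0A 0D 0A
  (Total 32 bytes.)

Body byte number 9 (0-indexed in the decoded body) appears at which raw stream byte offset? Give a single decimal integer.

Chunk 1: stream[0..1]='6' size=0x6=6, data at stream[3..9]='5vtnl0' -> body[0..6], body so far='5vtnl0'
Chunk 2: stream[11..12]='2' size=0x2=2, data at stream[14..16]='se' -> body[6..8], body so far='5vtnl0se'
Chunk 3: stream[18..19]='4' size=0x4=4, data at stream[21..25]='18yo' -> body[8..12], body so far='5vtnl0se18yo'
Chunk 4: stream[27..28]='0' size=0 (terminator). Final body='5vtnl0se18yo' (12 bytes)
Body byte 9 at stream offset 22

Answer: 22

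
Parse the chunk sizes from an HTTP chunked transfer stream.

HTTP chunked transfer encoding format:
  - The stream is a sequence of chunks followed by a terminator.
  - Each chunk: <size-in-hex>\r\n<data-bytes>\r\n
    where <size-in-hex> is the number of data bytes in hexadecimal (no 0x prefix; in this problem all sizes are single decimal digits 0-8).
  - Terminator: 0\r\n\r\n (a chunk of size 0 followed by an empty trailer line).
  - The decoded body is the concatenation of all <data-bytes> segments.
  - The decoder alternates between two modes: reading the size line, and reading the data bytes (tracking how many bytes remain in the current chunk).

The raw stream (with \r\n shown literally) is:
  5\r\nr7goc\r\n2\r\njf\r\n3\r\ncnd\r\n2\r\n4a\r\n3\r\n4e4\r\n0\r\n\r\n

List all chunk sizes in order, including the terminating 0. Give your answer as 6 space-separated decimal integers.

Chunk 1: stream[0..1]='5' size=0x5=5, data at stream[3..8]='r7goc' -> body[0..5], body so far='r7goc'
Chunk 2: stream[10..11]='2' size=0x2=2, data at stream[13..15]='jf' -> body[5..7], body so far='r7gocjf'
Chunk 3: stream[17..18]='3' size=0x3=3, data at stream[20..23]='cnd' -> body[7..10], body so far='r7gocjfcnd'
Chunk 4: stream[25..26]='2' size=0x2=2, data at stream[28..30]='4a' -> body[10..12], body so far='r7gocjfcnd4a'
Chunk 5: stream[32..33]='3' size=0x3=3, data at stream[35..38]='4e4' -> body[12..15], body so far='r7gocjfcnd4a4e4'
Chunk 6: stream[40..41]='0' size=0 (terminator). Final body='r7gocjfcnd4a4e4' (15 bytes)

Answer: 5 2 3 2 3 0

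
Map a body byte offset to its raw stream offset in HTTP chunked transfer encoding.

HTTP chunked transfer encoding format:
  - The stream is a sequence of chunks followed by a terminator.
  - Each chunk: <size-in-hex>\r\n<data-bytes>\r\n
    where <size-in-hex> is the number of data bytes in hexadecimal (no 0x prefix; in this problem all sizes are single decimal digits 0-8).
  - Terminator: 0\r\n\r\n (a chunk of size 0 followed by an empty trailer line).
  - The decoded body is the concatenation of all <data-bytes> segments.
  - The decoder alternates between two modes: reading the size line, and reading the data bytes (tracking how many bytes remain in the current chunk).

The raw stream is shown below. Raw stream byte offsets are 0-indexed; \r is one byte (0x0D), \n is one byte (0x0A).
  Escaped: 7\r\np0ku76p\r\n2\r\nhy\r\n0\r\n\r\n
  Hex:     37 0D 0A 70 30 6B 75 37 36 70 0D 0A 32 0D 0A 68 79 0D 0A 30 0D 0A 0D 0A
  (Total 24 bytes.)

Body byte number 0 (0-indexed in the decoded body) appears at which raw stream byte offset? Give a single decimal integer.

Chunk 1: stream[0..1]='7' size=0x7=7, data at stream[3..10]='p0ku76p' -> body[0..7], body so far='p0ku76p'
Chunk 2: stream[12..13]='2' size=0x2=2, data at stream[15..17]='hy' -> body[7..9], body so far='p0ku76phy'
Chunk 3: stream[19..20]='0' size=0 (terminator). Final body='p0ku76phy' (9 bytes)
Body byte 0 at stream offset 3

Answer: 3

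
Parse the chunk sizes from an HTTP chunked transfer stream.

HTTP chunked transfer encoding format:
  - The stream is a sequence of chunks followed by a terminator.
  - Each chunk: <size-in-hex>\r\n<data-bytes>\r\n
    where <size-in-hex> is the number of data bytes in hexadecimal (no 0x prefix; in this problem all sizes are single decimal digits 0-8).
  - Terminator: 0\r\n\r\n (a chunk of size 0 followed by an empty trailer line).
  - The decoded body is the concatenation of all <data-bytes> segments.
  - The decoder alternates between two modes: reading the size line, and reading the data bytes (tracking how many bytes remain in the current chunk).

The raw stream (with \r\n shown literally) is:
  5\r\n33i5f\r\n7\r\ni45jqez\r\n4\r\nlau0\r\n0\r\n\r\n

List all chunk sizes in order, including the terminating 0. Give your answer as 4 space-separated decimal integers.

Chunk 1: stream[0..1]='5' size=0x5=5, data at stream[3..8]='33i5f' -> body[0..5], body so far='33i5f'
Chunk 2: stream[10..11]='7' size=0x7=7, data at stream[13..20]='i45jqez' -> body[5..12], body so far='33i5fi45jqez'
Chunk 3: stream[22..23]='4' size=0x4=4, data at stream[25..29]='lau0' -> body[12..16], body so far='33i5fi45jqezlau0'
Chunk 4: stream[31..32]='0' size=0 (terminator). Final body='33i5fi45jqezlau0' (16 bytes)

Answer: 5 7 4 0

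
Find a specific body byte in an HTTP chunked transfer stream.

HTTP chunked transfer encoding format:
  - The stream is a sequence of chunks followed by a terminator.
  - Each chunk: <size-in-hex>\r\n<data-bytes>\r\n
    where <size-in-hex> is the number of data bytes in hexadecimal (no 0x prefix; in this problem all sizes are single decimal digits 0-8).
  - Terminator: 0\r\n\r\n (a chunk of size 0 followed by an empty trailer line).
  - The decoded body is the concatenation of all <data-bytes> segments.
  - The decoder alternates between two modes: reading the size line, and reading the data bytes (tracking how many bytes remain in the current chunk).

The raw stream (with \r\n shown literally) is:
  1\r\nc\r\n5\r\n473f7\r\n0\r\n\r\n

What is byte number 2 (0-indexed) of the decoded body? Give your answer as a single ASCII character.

Chunk 1: stream[0..1]='1' size=0x1=1, data at stream[3..4]='c' -> body[0..1], body so far='c'
Chunk 2: stream[6..7]='5' size=0x5=5, data at stream[9..14]='473f7' -> body[1..6], body so far='c473f7'
Chunk 3: stream[16..17]='0' size=0 (terminator). Final body='c473f7' (6 bytes)
Body byte 2 = '7'

Answer: 7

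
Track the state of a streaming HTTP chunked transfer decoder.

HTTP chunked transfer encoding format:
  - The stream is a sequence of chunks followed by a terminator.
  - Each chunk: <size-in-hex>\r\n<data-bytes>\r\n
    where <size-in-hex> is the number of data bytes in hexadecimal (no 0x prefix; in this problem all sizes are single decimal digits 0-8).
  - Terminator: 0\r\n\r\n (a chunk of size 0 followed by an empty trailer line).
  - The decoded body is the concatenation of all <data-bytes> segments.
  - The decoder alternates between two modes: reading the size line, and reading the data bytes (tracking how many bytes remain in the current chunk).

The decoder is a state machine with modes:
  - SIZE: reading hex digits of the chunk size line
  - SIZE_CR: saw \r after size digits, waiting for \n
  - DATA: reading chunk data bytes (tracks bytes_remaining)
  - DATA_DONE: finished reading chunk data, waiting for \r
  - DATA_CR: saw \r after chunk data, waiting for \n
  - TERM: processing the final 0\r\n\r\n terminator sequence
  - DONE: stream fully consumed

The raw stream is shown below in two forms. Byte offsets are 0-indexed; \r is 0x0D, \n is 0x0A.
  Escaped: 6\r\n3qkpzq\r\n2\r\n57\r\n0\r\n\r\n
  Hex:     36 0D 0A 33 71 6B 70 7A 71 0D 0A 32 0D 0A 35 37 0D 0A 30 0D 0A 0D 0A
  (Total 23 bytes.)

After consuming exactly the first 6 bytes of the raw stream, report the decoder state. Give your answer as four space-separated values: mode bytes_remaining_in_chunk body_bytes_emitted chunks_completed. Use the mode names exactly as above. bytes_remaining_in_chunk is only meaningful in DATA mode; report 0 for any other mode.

Answer: DATA 3 3 0

Derivation:
Byte 0 = '6': mode=SIZE remaining=0 emitted=0 chunks_done=0
Byte 1 = 0x0D: mode=SIZE_CR remaining=0 emitted=0 chunks_done=0
Byte 2 = 0x0A: mode=DATA remaining=6 emitted=0 chunks_done=0
Byte 3 = '3': mode=DATA remaining=5 emitted=1 chunks_done=0
Byte 4 = 'q': mode=DATA remaining=4 emitted=2 chunks_done=0
Byte 5 = 'k': mode=DATA remaining=3 emitted=3 chunks_done=0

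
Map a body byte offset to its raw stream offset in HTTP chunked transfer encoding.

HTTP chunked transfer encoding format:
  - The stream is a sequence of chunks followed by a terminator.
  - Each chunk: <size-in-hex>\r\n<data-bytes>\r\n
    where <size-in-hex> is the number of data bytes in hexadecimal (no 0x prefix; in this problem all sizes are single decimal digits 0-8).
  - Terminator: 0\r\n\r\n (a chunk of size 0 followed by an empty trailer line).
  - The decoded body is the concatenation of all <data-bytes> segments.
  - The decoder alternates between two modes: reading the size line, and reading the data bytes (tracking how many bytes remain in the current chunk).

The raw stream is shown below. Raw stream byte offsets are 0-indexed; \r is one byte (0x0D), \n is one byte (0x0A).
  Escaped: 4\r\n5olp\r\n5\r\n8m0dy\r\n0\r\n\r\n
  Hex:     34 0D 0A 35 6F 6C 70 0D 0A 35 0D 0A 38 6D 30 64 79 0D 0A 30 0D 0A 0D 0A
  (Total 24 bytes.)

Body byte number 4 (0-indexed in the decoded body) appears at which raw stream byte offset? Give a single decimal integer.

Chunk 1: stream[0..1]='4' size=0x4=4, data at stream[3..7]='5olp' -> body[0..4], body so far='5olp'
Chunk 2: stream[9..10]='5' size=0x5=5, data at stream[12..17]='8m0dy' -> body[4..9], body so far='5olp8m0dy'
Chunk 3: stream[19..20]='0' size=0 (terminator). Final body='5olp8m0dy' (9 bytes)
Body byte 4 at stream offset 12

Answer: 12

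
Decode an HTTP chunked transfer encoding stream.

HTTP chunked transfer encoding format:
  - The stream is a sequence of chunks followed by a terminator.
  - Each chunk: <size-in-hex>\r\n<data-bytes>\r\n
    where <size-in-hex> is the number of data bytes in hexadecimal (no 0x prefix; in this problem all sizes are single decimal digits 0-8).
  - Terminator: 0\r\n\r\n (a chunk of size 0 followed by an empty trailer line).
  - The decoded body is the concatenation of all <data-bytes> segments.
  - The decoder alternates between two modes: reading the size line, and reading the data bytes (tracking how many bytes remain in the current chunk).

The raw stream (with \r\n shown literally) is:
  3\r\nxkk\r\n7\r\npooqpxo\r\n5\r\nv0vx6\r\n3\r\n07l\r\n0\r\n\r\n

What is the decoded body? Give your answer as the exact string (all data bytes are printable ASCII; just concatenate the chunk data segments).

Answer: xkkpooqpxov0vx607l

Derivation:
Chunk 1: stream[0..1]='3' size=0x3=3, data at stream[3..6]='xkk' -> body[0..3], body so far='xkk'
Chunk 2: stream[8..9]='7' size=0x7=7, data at stream[11..18]='pooqpxo' -> body[3..10], body so far='xkkpooqpxo'
Chunk 3: stream[20..21]='5' size=0x5=5, data at stream[23..28]='v0vx6' -> body[10..15], body so far='xkkpooqpxov0vx6'
Chunk 4: stream[30..31]='3' size=0x3=3, data at stream[33..36]='07l' -> body[15..18], body so far='xkkpooqpxov0vx607l'
Chunk 5: stream[38..39]='0' size=0 (terminator). Final body='xkkpooqpxov0vx607l' (18 bytes)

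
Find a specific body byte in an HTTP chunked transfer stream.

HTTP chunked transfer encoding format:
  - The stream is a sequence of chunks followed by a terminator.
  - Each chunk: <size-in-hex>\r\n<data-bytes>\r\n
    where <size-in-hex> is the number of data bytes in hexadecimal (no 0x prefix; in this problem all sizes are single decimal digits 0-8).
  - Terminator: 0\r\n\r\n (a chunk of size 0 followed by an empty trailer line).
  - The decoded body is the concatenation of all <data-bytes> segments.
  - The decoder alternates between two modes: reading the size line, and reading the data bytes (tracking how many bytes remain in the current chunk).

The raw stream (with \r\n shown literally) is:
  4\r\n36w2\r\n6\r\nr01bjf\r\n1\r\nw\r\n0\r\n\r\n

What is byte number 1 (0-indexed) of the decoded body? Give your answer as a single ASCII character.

Answer: 6

Derivation:
Chunk 1: stream[0..1]='4' size=0x4=4, data at stream[3..7]='36w2' -> body[0..4], body so far='36w2'
Chunk 2: stream[9..10]='6' size=0x6=6, data at stream[12..18]='r01bjf' -> body[4..10], body so far='36w2r01bjf'
Chunk 3: stream[20..21]='1' size=0x1=1, data at stream[23..24]='w' -> body[10..11], body so far='36w2r01bjfw'
Chunk 4: stream[26..27]='0' size=0 (terminator). Final body='36w2r01bjfw' (11 bytes)
Body byte 1 = '6'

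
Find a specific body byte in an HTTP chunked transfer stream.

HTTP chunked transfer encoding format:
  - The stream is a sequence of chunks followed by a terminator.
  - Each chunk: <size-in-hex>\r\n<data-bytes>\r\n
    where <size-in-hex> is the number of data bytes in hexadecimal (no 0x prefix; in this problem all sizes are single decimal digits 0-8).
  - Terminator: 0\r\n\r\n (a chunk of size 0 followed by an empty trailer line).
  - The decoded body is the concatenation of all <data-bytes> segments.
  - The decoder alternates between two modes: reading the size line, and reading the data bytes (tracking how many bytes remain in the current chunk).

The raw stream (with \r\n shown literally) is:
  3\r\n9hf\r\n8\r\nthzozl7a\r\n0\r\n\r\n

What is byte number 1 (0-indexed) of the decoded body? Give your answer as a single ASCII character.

Chunk 1: stream[0..1]='3' size=0x3=3, data at stream[3..6]='9hf' -> body[0..3], body so far='9hf'
Chunk 2: stream[8..9]='8' size=0x8=8, data at stream[11..19]='thzozl7a' -> body[3..11], body so far='9hfthzozl7a'
Chunk 3: stream[21..22]='0' size=0 (terminator). Final body='9hfthzozl7a' (11 bytes)
Body byte 1 = 'h'

Answer: h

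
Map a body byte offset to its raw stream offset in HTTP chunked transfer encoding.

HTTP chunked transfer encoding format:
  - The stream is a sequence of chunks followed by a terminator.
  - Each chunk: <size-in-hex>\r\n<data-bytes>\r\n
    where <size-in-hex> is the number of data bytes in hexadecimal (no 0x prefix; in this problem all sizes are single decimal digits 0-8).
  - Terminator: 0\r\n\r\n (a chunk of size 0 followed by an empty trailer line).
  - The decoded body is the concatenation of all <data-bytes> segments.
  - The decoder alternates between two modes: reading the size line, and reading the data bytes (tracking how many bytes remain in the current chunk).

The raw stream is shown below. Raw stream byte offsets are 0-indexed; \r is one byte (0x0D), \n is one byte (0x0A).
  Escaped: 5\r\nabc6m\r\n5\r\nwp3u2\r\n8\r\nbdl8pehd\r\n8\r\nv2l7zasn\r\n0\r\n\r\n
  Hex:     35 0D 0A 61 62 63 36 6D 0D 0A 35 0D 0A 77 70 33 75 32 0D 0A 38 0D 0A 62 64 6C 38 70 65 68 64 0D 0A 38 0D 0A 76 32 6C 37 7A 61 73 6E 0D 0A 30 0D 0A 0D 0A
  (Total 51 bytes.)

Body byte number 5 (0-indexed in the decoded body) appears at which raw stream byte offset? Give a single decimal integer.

Chunk 1: stream[0..1]='5' size=0x5=5, data at stream[3..8]='abc6m' -> body[0..5], body so far='abc6m'
Chunk 2: stream[10..11]='5' size=0x5=5, data at stream[13..18]='wp3u2' -> body[5..10], body so far='abc6mwp3u2'
Chunk 3: stream[20..21]='8' size=0x8=8, data at stream[23..31]='bdl8pehd' -> body[10..18], body so far='abc6mwp3u2bdl8pehd'
Chunk 4: stream[33..34]='8' size=0x8=8, data at stream[36..44]='v2l7zasn' -> body[18..26], body so far='abc6mwp3u2bdl8pehdv2l7zasn'
Chunk 5: stream[46..47]='0' size=0 (terminator). Final body='abc6mwp3u2bdl8pehdv2l7zasn' (26 bytes)
Body byte 5 at stream offset 13

Answer: 13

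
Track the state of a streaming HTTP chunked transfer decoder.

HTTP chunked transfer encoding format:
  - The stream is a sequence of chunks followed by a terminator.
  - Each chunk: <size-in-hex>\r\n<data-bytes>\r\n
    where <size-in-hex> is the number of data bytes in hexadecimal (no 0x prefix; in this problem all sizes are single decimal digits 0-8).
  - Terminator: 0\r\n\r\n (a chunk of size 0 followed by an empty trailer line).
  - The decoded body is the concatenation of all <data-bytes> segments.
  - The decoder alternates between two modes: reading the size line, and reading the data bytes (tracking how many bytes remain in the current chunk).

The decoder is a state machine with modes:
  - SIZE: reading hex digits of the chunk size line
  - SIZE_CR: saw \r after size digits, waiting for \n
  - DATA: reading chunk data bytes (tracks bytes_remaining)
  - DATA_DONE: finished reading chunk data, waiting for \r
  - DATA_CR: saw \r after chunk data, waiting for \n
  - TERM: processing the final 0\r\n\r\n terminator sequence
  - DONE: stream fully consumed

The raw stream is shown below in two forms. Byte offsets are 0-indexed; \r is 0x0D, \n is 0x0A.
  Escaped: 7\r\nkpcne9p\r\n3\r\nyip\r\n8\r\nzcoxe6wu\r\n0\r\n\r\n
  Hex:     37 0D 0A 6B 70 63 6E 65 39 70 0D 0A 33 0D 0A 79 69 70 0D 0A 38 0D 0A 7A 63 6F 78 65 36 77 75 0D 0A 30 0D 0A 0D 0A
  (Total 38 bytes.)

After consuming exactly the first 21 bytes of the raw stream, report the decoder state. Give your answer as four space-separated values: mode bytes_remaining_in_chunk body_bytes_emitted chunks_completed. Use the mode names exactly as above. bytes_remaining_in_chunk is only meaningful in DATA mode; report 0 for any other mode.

Byte 0 = '7': mode=SIZE remaining=0 emitted=0 chunks_done=0
Byte 1 = 0x0D: mode=SIZE_CR remaining=0 emitted=0 chunks_done=0
Byte 2 = 0x0A: mode=DATA remaining=7 emitted=0 chunks_done=0
Byte 3 = 'k': mode=DATA remaining=6 emitted=1 chunks_done=0
Byte 4 = 'p': mode=DATA remaining=5 emitted=2 chunks_done=0
Byte 5 = 'c': mode=DATA remaining=4 emitted=3 chunks_done=0
Byte 6 = 'n': mode=DATA remaining=3 emitted=4 chunks_done=0
Byte 7 = 'e': mode=DATA remaining=2 emitted=5 chunks_done=0
Byte 8 = '9': mode=DATA remaining=1 emitted=6 chunks_done=0
Byte 9 = 'p': mode=DATA_DONE remaining=0 emitted=7 chunks_done=0
Byte 10 = 0x0D: mode=DATA_CR remaining=0 emitted=7 chunks_done=0
Byte 11 = 0x0A: mode=SIZE remaining=0 emitted=7 chunks_done=1
Byte 12 = '3': mode=SIZE remaining=0 emitted=7 chunks_done=1
Byte 13 = 0x0D: mode=SIZE_CR remaining=0 emitted=7 chunks_done=1
Byte 14 = 0x0A: mode=DATA remaining=3 emitted=7 chunks_done=1
Byte 15 = 'y': mode=DATA remaining=2 emitted=8 chunks_done=1
Byte 16 = 'i': mode=DATA remaining=1 emitted=9 chunks_done=1
Byte 17 = 'p': mode=DATA_DONE remaining=0 emitted=10 chunks_done=1
Byte 18 = 0x0D: mode=DATA_CR remaining=0 emitted=10 chunks_done=1
Byte 19 = 0x0A: mode=SIZE remaining=0 emitted=10 chunks_done=2
Byte 20 = '8': mode=SIZE remaining=0 emitted=10 chunks_done=2

Answer: SIZE 0 10 2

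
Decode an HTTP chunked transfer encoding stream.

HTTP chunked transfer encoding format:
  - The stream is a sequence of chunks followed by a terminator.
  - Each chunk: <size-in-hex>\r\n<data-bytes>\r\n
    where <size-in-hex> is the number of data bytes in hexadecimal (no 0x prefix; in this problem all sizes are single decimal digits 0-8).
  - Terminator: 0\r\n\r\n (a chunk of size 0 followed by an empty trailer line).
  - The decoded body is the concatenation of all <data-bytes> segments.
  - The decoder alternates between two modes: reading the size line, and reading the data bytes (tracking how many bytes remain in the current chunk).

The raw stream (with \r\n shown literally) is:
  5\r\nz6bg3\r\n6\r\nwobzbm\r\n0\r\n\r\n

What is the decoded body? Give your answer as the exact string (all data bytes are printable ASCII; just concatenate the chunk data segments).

Answer: z6bg3wobzbm

Derivation:
Chunk 1: stream[0..1]='5' size=0x5=5, data at stream[3..8]='z6bg3' -> body[0..5], body so far='z6bg3'
Chunk 2: stream[10..11]='6' size=0x6=6, data at stream[13..19]='wobzbm' -> body[5..11], body so far='z6bg3wobzbm'
Chunk 3: stream[21..22]='0' size=0 (terminator). Final body='z6bg3wobzbm' (11 bytes)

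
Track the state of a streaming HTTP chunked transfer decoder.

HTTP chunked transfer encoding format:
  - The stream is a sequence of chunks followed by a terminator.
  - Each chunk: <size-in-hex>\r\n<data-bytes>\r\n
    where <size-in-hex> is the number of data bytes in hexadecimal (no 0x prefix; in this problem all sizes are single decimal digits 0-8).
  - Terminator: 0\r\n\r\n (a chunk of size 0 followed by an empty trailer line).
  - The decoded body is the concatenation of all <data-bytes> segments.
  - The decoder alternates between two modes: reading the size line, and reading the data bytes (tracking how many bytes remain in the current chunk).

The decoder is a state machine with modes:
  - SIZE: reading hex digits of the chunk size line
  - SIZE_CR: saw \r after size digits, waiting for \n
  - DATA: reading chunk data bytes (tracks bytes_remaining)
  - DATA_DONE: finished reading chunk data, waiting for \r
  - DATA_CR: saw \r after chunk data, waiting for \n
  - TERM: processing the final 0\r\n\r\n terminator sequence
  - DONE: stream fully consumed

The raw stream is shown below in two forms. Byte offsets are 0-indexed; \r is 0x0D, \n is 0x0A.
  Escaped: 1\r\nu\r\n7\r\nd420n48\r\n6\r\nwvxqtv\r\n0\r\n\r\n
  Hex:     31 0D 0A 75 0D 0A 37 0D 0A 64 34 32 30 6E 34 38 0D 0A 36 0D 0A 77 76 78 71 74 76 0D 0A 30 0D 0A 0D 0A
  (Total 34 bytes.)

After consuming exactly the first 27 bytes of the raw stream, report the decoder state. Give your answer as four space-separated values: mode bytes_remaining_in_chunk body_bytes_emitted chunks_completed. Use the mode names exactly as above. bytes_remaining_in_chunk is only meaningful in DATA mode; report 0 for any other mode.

Answer: DATA_DONE 0 14 2

Derivation:
Byte 0 = '1': mode=SIZE remaining=0 emitted=0 chunks_done=0
Byte 1 = 0x0D: mode=SIZE_CR remaining=0 emitted=0 chunks_done=0
Byte 2 = 0x0A: mode=DATA remaining=1 emitted=0 chunks_done=0
Byte 3 = 'u': mode=DATA_DONE remaining=0 emitted=1 chunks_done=0
Byte 4 = 0x0D: mode=DATA_CR remaining=0 emitted=1 chunks_done=0
Byte 5 = 0x0A: mode=SIZE remaining=0 emitted=1 chunks_done=1
Byte 6 = '7': mode=SIZE remaining=0 emitted=1 chunks_done=1
Byte 7 = 0x0D: mode=SIZE_CR remaining=0 emitted=1 chunks_done=1
Byte 8 = 0x0A: mode=DATA remaining=7 emitted=1 chunks_done=1
Byte 9 = 'd': mode=DATA remaining=6 emitted=2 chunks_done=1
Byte 10 = '4': mode=DATA remaining=5 emitted=3 chunks_done=1
Byte 11 = '2': mode=DATA remaining=4 emitted=4 chunks_done=1
Byte 12 = '0': mode=DATA remaining=3 emitted=5 chunks_done=1
Byte 13 = 'n': mode=DATA remaining=2 emitted=6 chunks_done=1
Byte 14 = '4': mode=DATA remaining=1 emitted=7 chunks_done=1
Byte 15 = '8': mode=DATA_DONE remaining=0 emitted=8 chunks_done=1
Byte 16 = 0x0D: mode=DATA_CR remaining=0 emitted=8 chunks_done=1
Byte 17 = 0x0A: mode=SIZE remaining=0 emitted=8 chunks_done=2
Byte 18 = '6': mode=SIZE remaining=0 emitted=8 chunks_done=2
Byte 19 = 0x0D: mode=SIZE_CR remaining=0 emitted=8 chunks_done=2
Byte 20 = 0x0A: mode=DATA remaining=6 emitted=8 chunks_done=2
Byte 21 = 'w': mode=DATA remaining=5 emitted=9 chunks_done=2
Byte 22 = 'v': mode=DATA remaining=4 emitted=10 chunks_done=2
Byte 23 = 'x': mode=DATA remaining=3 emitted=11 chunks_done=2
Byte 24 = 'q': mode=DATA remaining=2 emitted=12 chunks_done=2
Byte 25 = 't': mode=DATA remaining=1 emitted=13 chunks_done=2
Byte 26 = 'v': mode=DATA_DONE remaining=0 emitted=14 chunks_done=2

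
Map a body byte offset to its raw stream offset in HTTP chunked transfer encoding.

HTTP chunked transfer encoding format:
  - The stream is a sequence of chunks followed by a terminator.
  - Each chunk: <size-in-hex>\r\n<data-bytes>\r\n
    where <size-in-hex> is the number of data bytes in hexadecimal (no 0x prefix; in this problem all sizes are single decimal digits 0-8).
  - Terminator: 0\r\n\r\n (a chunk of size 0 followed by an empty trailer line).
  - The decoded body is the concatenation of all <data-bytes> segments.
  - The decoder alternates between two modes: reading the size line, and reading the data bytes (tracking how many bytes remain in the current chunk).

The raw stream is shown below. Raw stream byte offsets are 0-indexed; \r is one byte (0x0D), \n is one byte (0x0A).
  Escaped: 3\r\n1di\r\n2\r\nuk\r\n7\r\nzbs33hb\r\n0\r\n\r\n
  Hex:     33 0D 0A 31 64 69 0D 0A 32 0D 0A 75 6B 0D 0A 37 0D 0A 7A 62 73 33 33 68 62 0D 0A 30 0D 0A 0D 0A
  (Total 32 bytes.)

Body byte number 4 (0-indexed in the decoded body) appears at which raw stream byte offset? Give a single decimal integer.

Answer: 12

Derivation:
Chunk 1: stream[0..1]='3' size=0x3=3, data at stream[3..6]='1di' -> body[0..3], body so far='1di'
Chunk 2: stream[8..9]='2' size=0x2=2, data at stream[11..13]='uk' -> body[3..5], body so far='1diuk'
Chunk 3: stream[15..16]='7' size=0x7=7, data at stream[18..25]='zbs33hb' -> body[5..12], body so far='1diukzbs33hb'
Chunk 4: stream[27..28]='0' size=0 (terminator). Final body='1diukzbs33hb' (12 bytes)
Body byte 4 at stream offset 12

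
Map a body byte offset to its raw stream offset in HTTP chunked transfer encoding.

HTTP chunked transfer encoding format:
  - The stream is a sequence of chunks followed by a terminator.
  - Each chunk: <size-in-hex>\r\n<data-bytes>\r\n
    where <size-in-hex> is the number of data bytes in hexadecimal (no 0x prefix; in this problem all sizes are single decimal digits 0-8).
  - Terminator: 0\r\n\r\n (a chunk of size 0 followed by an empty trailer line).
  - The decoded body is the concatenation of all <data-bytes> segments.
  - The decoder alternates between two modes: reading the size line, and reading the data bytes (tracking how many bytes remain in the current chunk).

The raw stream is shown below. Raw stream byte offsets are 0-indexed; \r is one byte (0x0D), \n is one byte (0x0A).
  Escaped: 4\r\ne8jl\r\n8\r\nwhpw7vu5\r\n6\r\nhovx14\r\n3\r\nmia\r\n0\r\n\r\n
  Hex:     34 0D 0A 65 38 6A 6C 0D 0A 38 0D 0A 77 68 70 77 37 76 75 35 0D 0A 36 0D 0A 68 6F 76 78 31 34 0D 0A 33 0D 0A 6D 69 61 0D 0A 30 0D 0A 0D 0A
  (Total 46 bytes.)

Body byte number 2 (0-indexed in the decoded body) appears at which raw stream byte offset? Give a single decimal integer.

Chunk 1: stream[0..1]='4' size=0x4=4, data at stream[3..7]='e8jl' -> body[0..4], body so far='e8jl'
Chunk 2: stream[9..10]='8' size=0x8=8, data at stream[12..20]='whpw7vu5' -> body[4..12], body so far='e8jlwhpw7vu5'
Chunk 3: stream[22..23]='6' size=0x6=6, data at stream[25..31]='hovx14' -> body[12..18], body so far='e8jlwhpw7vu5hovx14'
Chunk 4: stream[33..34]='3' size=0x3=3, data at stream[36..39]='mia' -> body[18..21], body so far='e8jlwhpw7vu5hovx14mia'
Chunk 5: stream[41..42]='0' size=0 (terminator). Final body='e8jlwhpw7vu5hovx14mia' (21 bytes)
Body byte 2 at stream offset 5

Answer: 5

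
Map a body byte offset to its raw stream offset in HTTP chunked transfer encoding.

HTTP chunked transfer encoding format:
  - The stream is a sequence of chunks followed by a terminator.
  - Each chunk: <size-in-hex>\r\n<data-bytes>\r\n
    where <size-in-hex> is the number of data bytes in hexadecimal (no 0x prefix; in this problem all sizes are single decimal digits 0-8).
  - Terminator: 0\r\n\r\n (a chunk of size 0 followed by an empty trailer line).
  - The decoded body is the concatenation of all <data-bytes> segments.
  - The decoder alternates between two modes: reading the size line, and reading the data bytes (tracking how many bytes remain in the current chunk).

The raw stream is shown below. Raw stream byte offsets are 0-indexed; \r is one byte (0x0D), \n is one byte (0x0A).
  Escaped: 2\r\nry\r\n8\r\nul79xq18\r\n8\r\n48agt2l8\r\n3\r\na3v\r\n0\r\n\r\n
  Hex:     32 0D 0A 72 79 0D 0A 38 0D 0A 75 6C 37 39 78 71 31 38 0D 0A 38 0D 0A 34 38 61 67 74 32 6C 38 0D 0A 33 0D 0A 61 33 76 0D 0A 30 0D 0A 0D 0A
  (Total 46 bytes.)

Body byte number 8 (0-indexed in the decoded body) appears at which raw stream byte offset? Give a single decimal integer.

Chunk 1: stream[0..1]='2' size=0x2=2, data at stream[3..5]='ry' -> body[0..2], body so far='ry'
Chunk 2: stream[7..8]='8' size=0x8=8, data at stream[10..18]='ul79xq18' -> body[2..10], body so far='ryul79xq18'
Chunk 3: stream[20..21]='8' size=0x8=8, data at stream[23..31]='48agt2l8' -> body[10..18], body so far='ryul79xq1848agt2l8'
Chunk 4: stream[33..34]='3' size=0x3=3, data at stream[36..39]='a3v' -> body[18..21], body so far='ryul79xq1848agt2l8a3v'
Chunk 5: stream[41..42]='0' size=0 (terminator). Final body='ryul79xq1848agt2l8a3v' (21 bytes)
Body byte 8 at stream offset 16

Answer: 16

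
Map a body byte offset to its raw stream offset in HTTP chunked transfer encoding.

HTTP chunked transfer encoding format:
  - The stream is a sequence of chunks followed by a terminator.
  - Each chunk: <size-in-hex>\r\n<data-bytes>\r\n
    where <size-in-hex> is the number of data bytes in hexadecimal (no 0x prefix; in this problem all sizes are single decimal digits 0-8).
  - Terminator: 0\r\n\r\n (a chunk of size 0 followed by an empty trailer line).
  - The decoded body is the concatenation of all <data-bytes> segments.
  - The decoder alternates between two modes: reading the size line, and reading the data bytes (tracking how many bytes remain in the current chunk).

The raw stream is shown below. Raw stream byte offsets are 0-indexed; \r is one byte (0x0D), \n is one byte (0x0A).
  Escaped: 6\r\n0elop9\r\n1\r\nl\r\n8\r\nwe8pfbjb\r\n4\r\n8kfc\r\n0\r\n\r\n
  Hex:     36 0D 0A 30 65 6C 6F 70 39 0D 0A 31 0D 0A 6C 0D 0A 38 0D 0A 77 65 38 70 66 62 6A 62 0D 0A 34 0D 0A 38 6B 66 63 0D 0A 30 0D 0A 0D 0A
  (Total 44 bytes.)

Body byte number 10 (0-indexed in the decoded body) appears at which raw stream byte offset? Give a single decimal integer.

Chunk 1: stream[0..1]='6' size=0x6=6, data at stream[3..9]='0elop9' -> body[0..6], body so far='0elop9'
Chunk 2: stream[11..12]='1' size=0x1=1, data at stream[14..15]='l' -> body[6..7], body so far='0elop9l'
Chunk 3: stream[17..18]='8' size=0x8=8, data at stream[20..28]='we8pfbjb' -> body[7..15], body so far='0elop9lwe8pfbjb'
Chunk 4: stream[30..31]='4' size=0x4=4, data at stream[33..37]='8kfc' -> body[15..19], body so far='0elop9lwe8pfbjb8kfc'
Chunk 5: stream[39..40]='0' size=0 (terminator). Final body='0elop9lwe8pfbjb8kfc' (19 bytes)
Body byte 10 at stream offset 23

Answer: 23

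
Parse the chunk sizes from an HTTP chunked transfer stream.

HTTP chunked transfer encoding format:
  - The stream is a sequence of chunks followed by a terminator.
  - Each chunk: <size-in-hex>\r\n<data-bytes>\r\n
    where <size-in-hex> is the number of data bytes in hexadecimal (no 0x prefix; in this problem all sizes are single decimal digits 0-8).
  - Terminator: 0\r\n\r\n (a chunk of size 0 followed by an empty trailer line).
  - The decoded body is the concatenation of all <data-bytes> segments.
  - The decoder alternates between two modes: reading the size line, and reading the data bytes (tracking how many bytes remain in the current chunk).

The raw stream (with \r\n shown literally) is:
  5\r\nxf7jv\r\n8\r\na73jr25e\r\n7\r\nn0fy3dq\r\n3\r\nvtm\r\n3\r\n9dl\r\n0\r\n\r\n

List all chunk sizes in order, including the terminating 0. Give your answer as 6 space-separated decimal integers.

Answer: 5 8 7 3 3 0

Derivation:
Chunk 1: stream[0..1]='5' size=0x5=5, data at stream[3..8]='xf7jv' -> body[0..5], body so far='xf7jv'
Chunk 2: stream[10..11]='8' size=0x8=8, data at stream[13..21]='a73jr25e' -> body[5..13], body so far='xf7jva73jr25e'
Chunk 3: stream[23..24]='7' size=0x7=7, data at stream[26..33]='n0fy3dq' -> body[13..20], body so far='xf7jva73jr25en0fy3dq'
Chunk 4: stream[35..36]='3' size=0x3=3, data at stream[38..41]='vtm' -> body[20..23], body so far='xf7jva73jr25en0fy3dqvtm'
Chunk 5: stream[43..44]='3' size=0x3=3, data at stream[46..49]='9dl' -> body[23..26], body so far='xf7jva73jr25en0fy3dqvtm9dl'
Chunk 6: stream[51..52]='0' size=0 (terminator). Final body='xf7jva73jr25en0fy3dqvtm9dl' (26 bytes)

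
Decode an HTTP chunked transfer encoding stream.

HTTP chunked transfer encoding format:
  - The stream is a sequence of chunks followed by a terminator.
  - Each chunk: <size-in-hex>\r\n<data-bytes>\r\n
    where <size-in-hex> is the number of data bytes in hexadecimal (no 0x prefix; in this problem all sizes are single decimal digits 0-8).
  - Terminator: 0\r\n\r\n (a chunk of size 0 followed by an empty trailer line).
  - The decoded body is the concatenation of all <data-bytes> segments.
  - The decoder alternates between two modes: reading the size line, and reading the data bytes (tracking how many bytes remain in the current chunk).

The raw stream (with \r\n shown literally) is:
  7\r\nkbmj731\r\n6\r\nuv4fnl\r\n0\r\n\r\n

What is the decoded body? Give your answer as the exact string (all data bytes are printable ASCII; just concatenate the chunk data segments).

Chunk 1: stream[0..1]='7' size=0x7=7, data at stream[3..10]='kbmj731' -> body[0..7], body so far='kbmj731'
Chunk 2: stream[12..13]='6' size=0x6=6, data at stream[15..21]='uv4fnl' -> body[7..13], body so far='kbmj731uv4fnl'
Chunk 3: stream[23..24]='0' size=0 (terminator). Final body='kbmj731uv4fnl' (13 bytes)

Answer: kbmj731uv4fnl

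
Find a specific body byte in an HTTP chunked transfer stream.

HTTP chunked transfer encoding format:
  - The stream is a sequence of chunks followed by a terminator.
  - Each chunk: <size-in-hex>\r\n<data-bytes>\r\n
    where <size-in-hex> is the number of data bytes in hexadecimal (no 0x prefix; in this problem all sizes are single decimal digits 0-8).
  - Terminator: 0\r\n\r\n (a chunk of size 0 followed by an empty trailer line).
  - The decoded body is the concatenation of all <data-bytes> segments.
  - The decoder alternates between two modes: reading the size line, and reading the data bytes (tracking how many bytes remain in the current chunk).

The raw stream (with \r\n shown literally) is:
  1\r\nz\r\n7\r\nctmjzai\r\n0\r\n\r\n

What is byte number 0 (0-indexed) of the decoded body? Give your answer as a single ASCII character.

Chunk 1: stream[0..1]='1' size=0x1=1, data at stream[3..4]='z' -> body[0..1], body so far='z'
Chunk 2: stream[6..7]='7' size=0x7=7, data at stream[9..16]='ctmjzai' -> body[1..8], body so far='zctmjzai'
Chunk 3: stream[18..19]='0' size=0 (terminator). Final body='zctmjzai' (8 bytes)
Body byte 0 = 'z'

Answer: z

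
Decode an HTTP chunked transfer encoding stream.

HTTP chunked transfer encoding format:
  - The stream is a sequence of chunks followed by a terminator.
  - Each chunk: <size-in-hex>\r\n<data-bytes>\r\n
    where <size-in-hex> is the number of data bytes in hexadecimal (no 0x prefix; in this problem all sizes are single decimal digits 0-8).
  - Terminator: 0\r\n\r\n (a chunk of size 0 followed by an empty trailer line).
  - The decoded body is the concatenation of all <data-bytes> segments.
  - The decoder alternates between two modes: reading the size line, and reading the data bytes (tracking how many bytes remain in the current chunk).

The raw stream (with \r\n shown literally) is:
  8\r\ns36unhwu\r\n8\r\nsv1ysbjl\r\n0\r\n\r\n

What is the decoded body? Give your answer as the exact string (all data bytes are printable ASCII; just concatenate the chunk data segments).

Answer: s36unhwusv1ysbjl

Derivation:
Chunk 1: stream[0..1]='8' size=0x8=8, data at stream[3..11]='s36unhwu' -> body[0..8], body so far='s36unhwu'
Chunk 2: stream[13..14]='8' size=0x8=8, data at stream[16..24]='sv1ysbjl' -> body[8..16], body so far='s36unhwusv1ysbjl'
Chunk 3: stream[26..27]='0' size=0 (terminator). Final body='s36unhwusv1ysbjl' (16 bytes)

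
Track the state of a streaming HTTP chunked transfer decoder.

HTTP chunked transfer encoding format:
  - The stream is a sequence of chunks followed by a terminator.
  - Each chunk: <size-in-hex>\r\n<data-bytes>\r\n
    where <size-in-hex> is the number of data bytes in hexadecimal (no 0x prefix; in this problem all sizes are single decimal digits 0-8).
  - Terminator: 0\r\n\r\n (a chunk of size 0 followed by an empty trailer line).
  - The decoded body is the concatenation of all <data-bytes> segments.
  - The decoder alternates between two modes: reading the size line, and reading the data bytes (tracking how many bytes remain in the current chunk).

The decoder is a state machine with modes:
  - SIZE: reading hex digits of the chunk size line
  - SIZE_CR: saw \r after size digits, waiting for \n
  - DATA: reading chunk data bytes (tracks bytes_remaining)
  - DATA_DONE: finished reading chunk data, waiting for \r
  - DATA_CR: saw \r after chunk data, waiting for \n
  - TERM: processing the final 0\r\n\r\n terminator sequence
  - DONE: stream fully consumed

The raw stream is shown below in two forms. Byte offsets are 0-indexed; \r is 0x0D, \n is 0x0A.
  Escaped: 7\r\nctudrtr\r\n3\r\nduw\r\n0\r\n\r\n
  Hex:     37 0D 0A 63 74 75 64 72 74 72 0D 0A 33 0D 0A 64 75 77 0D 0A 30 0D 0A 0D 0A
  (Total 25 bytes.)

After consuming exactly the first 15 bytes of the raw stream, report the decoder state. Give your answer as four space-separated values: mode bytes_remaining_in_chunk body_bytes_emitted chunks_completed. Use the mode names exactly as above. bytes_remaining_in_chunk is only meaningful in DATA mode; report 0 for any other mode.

Answer: DATA 3 7 1

Derivation:
Byte 0 = '7': mode=SIZE remaining=0 emitted=0 chunks_done=0
Byte 1 = 0x0D: mode=SIZE_CR remaining=0 emitted=0 chunks_done=0
Byte 2 = 0x0A: mode=DATA remaining=7 emitted=0 chunks_done=0
Byte 3 = 'c': mode=DATA remaining=6 emitted=1 chunks_done=0
Byte 4 = 't': mode=DATA remaining=5 emitted=2 chunks_done=0
Byte 5 = 'u': mode=DATA remaining=4 emitted=3 chunks_done=0
Byte 6 = 'd': mode=DATA remaining=3 emitted=4 chunks_done=0
Byte 7 = 'r': mode=DATA remaining=2 emitted=5 chunks_done=0
Byte 8 = 't': mode=DATA remaining=1 emitted=6 chunks_done=0
Byte 9 = 'r': mode=DATA_DONE remaining=0 emitted=7 chunks_done=0
Byte 10 = 0x0D: mode=DATA_CR remaining=0 emitted=7 chunks_done=0
Byte 11 = 0x0A: mode=SIZE remaining=0 emitted=7 chunks_done=1
Byte 12 = '3': mode=SIZE remaining=0 emitted=7 chunks_done=1
Byte 13 = 0x0D: mode=SIZE_CR remaining=0 emitted=7 chunks_done=1
Byte 14 = 0x0A: mode=DATA remaining=3 emitted=7 chunks_done=1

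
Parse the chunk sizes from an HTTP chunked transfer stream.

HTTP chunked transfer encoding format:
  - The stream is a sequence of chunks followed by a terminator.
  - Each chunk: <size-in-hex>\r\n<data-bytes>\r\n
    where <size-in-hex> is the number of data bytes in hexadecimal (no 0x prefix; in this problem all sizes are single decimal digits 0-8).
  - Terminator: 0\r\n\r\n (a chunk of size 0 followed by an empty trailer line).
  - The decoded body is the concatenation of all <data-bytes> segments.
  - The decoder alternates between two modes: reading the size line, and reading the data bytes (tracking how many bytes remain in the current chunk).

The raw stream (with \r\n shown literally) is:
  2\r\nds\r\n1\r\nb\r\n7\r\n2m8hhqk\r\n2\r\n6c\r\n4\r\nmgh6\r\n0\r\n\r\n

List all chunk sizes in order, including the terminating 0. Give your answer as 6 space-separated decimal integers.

Answer: 2 1 7 2 4 0

Derivation:
Chunk 1: stream[0..1]='2' size=0x2=2, data at stream[3..5]='ds' -> body[0..2], body so far='ds'
Chunk 2: stream[7..8]='1' size=0x1=1, data at stream[10..11]='b' -> body[2..3], body so far='dsb'
Chunk 3: stream[13..14]='7' size=0x7=7, data at stream[16..23]='2m8hhqk' -> body[3..10], body so far='dsb2m8hhqk'
Chunk 4: stream[25..26]='2' size=0x2=2, data at stream[28..30]='6c' -> body[10..12], body so far='dsb2m8hhqk6c'
Chunk 5: stream[32..33]='4' size=0x4=4, data at stream[35..39]='mgh6' -> body[12..16], body so far='dsb2m8hhqk6cmgh6'
Chunk 6: stream[41..42]='0' size=0 (terminator). Final body='dsb2m8hhqk6cmgh6' (16 bytes)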